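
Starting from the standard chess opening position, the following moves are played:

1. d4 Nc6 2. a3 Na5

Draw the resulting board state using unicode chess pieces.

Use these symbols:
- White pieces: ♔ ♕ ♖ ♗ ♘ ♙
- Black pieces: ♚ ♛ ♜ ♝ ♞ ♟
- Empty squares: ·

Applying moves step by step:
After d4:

♜ ♞ ♝ ♛ ♚ ♝ ♞ ♜
♟ ♟ ♟ ♟ ♟ ♟ ♟ ♟
· · · · · · · ·
· · · · · · · ·
· · · ♙ · · · ·
· · · · · · · ·
♙ ♙ ♙ · ♙ ♙ ♙ ♙
♖ ♘ ♗ ♕ ♔ ♗ ♘ ♖


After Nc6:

♜ · ♝ ♛ ♚ ♝ ♞ ♜
♟ ♟ ♟ ♟ ♟ ♟ ♟ ♟
· · ♞ · · · · ·
· · · · · · · ·
· · · ♙ · · · ·
· · · · · · · ·
♙ ♙ ♙ · ♙ ♙ ♙ ♙
♖ ♘ ♗ ♕ ♔ ♗ ♘ ♖


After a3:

♜ · ♝ ♛ ♚ ♝ ♞ ♜
♟ ♟ ♟ ♟ ♟ ♟ ♟ ♟
· · ♞ · · · · ·
· · · · · · · ·
· · · ♙ · · · ·
♙ · · · · · · ·
· ♙ ♙ · ♙ ♙ ♙ ♙
♖ ♘ ♗ ♕ ♔ ♗ ♘ ♖


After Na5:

♜ · ♝ ♛ ♚ ♝ ♞ ♜
♟ ♟ ♟ ♟ ♟ ♟ ♟ ♟
· · · · · · · ·
♞ · · · · · · ·
· · · ♙ · · · ·
♙ · · · · · · ·
· ♙ ♙ · ♙ ♙ ♙ ♙
♖ ♘ ♗ ♕ ♔ ♗ ♘ ♖



  a b c d e f g h
  ─────────────────
8│♜ · ♝ ♛ ♚ ♝ ♞ ♜│8
7│♟ ♟ ♟ ♟ ♟ ♟ ♟ ♟│7
6│· · · · · · · ·│6
5│♞ · · · · · · ·│5
4│· · · ♙ · · · ·│4
3│♙ · · · · · · ·│3
2│· ♙ ♙ · ♙ ♙ ♙ ♙│2
1│♖ ♘ ♗ ♕ ♔ ♗ ♘ ♖│1
  ─────────────────
  a b c d e f g h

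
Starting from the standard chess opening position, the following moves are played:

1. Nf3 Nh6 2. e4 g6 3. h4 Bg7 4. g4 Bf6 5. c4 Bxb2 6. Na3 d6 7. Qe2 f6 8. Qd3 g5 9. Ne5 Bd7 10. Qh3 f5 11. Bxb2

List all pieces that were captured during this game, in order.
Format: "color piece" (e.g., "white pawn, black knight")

Tracking captures:
  Bxb2: captured white pawn
  Bxb2: captured black bishop

white pawn, black bishop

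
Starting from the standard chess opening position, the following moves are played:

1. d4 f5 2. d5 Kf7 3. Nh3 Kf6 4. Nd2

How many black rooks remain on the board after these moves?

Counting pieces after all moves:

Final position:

  a b c d e f g h
  ─────────────────
8│♜ ♞ ♝ ♛ · ♝ ♞ ♜│8
7│♟ ♟ ♟ ♟ ♟ · ♟ ♟│7
6│· · · · · ♚ · ·│6
5│· · · ♙ · ♟ · ·│5
4│· · · · · · · ·│4
3│· · · · · · · ♘│3
2│♙ ♙ ♙ ♘ ♙ ♙ ♙ ♙│2
1│♖ · ♗ ♕ ♔ ♗ · ♖│1
  ─────────────────
  a b c d e f g h


2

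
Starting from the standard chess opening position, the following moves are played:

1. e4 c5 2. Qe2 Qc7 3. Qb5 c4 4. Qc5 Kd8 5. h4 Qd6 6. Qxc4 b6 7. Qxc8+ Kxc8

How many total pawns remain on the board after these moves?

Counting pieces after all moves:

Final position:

  a b c d e f g h
  ─────────────────
8│♜ ♞ ♚ · · ♝ ♞ ♜│8
7│♟ · · ♟ ♟ ♟ ♟ ♟│7
6│· ♟ · ♛ · · · ·│6
5│· · · · · · · ·│5
4│· · · · ♙ · · ♙│4
3│· · · · · · · ·│3
2│♙ ♙ ♙ ♙ · ♙ ♙ ·│2
1│♖ ♘ ♗ · ♔ ♗ ♘ ♖│1
  ─────────────────
  a b c d e f g h


15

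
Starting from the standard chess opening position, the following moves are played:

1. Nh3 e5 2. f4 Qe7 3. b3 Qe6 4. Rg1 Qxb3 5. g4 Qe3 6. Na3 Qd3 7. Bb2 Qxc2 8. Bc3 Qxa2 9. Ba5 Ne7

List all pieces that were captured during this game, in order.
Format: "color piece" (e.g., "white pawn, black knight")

Tracking captures:
  Qxb3: captured white pawn
  Qxc2: captured white pawn
  Qxa2: captured white pawn

white pawn, white pawn, white pawn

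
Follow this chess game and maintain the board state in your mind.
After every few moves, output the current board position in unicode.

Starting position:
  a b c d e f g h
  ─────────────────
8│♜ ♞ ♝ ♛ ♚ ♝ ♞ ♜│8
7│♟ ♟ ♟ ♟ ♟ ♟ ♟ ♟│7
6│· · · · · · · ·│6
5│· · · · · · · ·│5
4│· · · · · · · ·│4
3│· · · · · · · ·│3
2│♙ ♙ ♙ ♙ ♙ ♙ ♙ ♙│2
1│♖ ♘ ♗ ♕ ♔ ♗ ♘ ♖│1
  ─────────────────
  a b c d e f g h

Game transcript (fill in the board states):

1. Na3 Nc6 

  a b c d e f g h
  ─────────────────
8│♜ · ♝ ♛ ♚ ♝ ♞ ♜│8
7│♟ ♟ ♟ ♟ ♟ ♟ ♟ ♟│7
6│· · ♞ · · · · ·│6
5│· · · · · · · ·│5
4│· · · · · · · ·│4
3│♘ · · · · · · ·│3
2│♙ ♙ ♙ ♙ ♙ ♙ ♙ ♙│2
1│♖ · ♗ ♕ ♔ ♗ ♘ ♖│1
  ─────────────────
  a b c d e f g h

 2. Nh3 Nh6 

  a b c d e f g h
  ─────────────────
8│♜ · ♝ ♛ ♚ ♝ · ♜│8
7│♟ ♟ ♟ ♟ ♟ ♟ ♟ ♟│7
6│· · ♞ · · · · ♞│6
5│· · · · · · · ·│5
4│· · · · · · · ·│4
3│♘ · · · · · · ♘│3
2│♙ ♙ ♙ ♙ ♙ ♙ ♙ ♙│2
1│♖ · ♗ ♕ ♔ ♗ · ♖│1
  ─────────────────
  a b c d e f g h

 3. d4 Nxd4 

  a b c d e f g h
  ─────────────────
8│♜ · ♝ ♛ ♚ ♝ · ♜│8
7│♟ ♟ ♟ ♟ ♟ ♟ ♟ ♟│7
6│· · · · · · · ♞│6
5│· · · · · · · ·│5
4│· · · ♞ · · · ·│4
3│♘ · · · · · · ♘│3
2│♙ ♙ ♙ · ♙ ♙ ♙ ♙│2
1│♖ · ♗ ♕ ♔ ♗ · ♖│1
  ─────────────────
  a b c d e f g h

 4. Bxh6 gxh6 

  a b c d e f g h
  ─────────────────
8│♜ · ♝ ♛ ♚ ♝ · ♜│8
7│♟ ♟ ♟ ♟ ♟ ♟ · ♟│7
6│· · · · · · · ♟│6
5│· · · · · · · ·│5
4│· · · ♞ · · · ·│4
3│♘ · · · · · · ♘│3
2│♙ ♙ ♙ · ♙ ♙ ♙ ♙│2
1│♖ · · ♕ ♔ ♗ · ♖│1
  ─────────────────
  a b c d e f g h



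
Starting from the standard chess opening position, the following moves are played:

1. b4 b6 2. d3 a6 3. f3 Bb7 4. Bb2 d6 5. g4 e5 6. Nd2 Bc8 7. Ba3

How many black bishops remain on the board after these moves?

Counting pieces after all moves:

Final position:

  a b c d e f g h
  ─────────────────
8│♜ ♞ ♝ ♛ ♚ ♝ ♞ ♜│8
7│· · ♟ · · ♟ ♟ ♟│7
6│♟ ♟ · ♟ · · · ·│6
5│· · · · ♟ · · ·│5
4│· ♙ · · · · ♙ ·│4
3│♗ · · ♙ · ♙ · ·│3
2│♙ · ♙ ♘ ♙ · · ♙│2
1│♖ · · ♕ ♔ ♗ ♘ ♖│1
  ─────────────────
  a b c d e f g h


2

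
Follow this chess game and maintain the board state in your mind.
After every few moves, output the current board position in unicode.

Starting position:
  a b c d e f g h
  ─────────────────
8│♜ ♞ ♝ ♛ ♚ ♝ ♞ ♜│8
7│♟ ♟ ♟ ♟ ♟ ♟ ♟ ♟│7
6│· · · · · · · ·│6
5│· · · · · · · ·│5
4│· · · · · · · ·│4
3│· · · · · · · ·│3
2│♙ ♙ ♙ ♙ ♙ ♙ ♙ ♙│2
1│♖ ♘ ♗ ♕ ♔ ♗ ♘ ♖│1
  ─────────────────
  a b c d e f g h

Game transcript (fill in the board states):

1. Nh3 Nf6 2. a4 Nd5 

  a b c d e f g h
  ─────────────────
8│♜ ♞ ♝ ♛ ♚ ♝ · ♜│8
7│♟ ♟ ♟ ♟ ♟ ♟ ♟ ♟│7
6│· · · · · · · ·│6
5│· · · ♞ · · · ·│5
4│♙ · · · · · · ·│4
3│· · · · · · · ♘│3
2│· ♙ ♙ ♙ ♙ ♙ ♙ ♙│2
1│♖ ♘ ♗ ♕ ♔ ♗ · ♖│1
  ─────────────────
  a b c d e f g h

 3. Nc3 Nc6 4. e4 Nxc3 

  a b c d e f g h
  ─────────────────
8│♜ · ♝ ♛ ♚ ♝ · ♜│8
7│♟ ♟ ♟ ♟ ♟ ♟ ♟ ♟│7
6│· · ♞ · · · · ·│6
5│· · · · · · · ·│5
4│♙ · · · ♙ · · ·│4
3│· · ♞ · · · · ♘│3
2│· ♙ ♙ ♙ · ♙ ♙ ♙│2
1│♖ · ♗ ♕ ♔ ♗ · ♖│1
  ─────────────────
  a b c d e f g h

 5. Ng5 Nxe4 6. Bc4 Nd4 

  a b c d e f g h
  ─────────────────
8│♜ · ♝ ♛ ♚ ♝ · ♜│8
7│♟ ♟ ♟ ♟ ♟ ♟ ♟ ♟│7
6│· · · · · · · ·│6
5│· · · · · · ♘ ·│5
4│♙ · ♗ ♞ ♞ · · ·│4
3│· · · · · · · ·│3
2│· ♙ ♙ ♙ · ♙ ♙ ♙│2
1│♖ · ♗ ♕ ♔ · · ♖│1
  ─────────────────
  a b c d e f g h

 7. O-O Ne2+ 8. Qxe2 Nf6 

  a b c d e f g h
  ─────────────────
8│♜ · ♝ ♛ ♚ ♝ · ♜│8
7│♟ ♟ ♟ ♟ ♟ ♟ ♟ ♟│7
6│· · · · · ♞ · ·│6
5│· · · · · · ♘ ·│5
4│♙ · ♗ · · · · ·│4
3│· · · · · · · ·│3
2│· ♙ ♙ ♙ ♕ ♙ ♙ ♙│2
1│♖ · ♗ · · ♖ ♔ ·│1
  ─────────────────
  a b c d e f g h



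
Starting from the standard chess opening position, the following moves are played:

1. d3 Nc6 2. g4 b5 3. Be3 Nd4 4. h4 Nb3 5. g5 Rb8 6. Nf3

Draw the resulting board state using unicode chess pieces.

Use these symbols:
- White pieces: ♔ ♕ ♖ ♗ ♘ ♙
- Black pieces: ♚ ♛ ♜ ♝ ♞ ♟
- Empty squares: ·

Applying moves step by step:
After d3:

♜ ♞ ♝ ♛ ♚ ♝ ♞ ♜
♟ ♟ ♟ ♟ ♟ ♟ ♟ ♟
· · · · · · · ·
· · · · · · · ·
· · · · · · · ·
· · · ♙ · · · ·
♙ ♙ ♙ · ♙ ♙ ♙ ♙
♖ ♘ ♗ ♕ ♔ ♗ ♘ ♖


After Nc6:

♜ · ♝ ♛ ♚ ♝ ♞ ♜
♟ ♟ ♟ ♟ ♟ ♟ ♟ ♟
· · ♞ · · · · ·
· · · · · · · ·
· · · · · · · ·
· · · ♙ · · · ·
♙ ♙ ♙ · ♙ ♙ ♙ ♙
♖ ♘ ♗ ♕ ♔ ♗ ♘ ♖


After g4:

♜ · ♝ ♛ ♚ ♝ ♞ ♜
♟ ♟ ♟ ♟ ♟ ♟ ♟ ♟
· · ♞ · · · · ·
· · · · · · · ·
· · · · · · ♙ ·
· · · ♙ · · · ·
♙ ♙ ♙ · ♙ ♙ · ♙
♖ ♘ ♗ ♕ ♔ ♗ ♘ ♖


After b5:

♜ · ♝ ♛ ♚ ♝ ♞ ♜
♟ · ♟ ♟ ♟ ♟ ♟ ♟
· · ♞ · · · · ·
· ♟ · · · · · ·
· · · · · · ♙ ·
· · · ♙ · · · ·
♙ ♙ ♙ · ♙ ♙ · ♙
♖ ♘ ♗ ♕ ♔ ♗ ♘ ♖


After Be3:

♜ · ♝ ♛ ♚ ♝ ♞ ♜
♟ · ♟ ♟ ♟ ♟ ♟ ♟
· · ♞ · · · · ·
· ♟ · · · · · ·
· · · · · · ♙ ·
· · · ♙ ♗ · · ·
♙ ♙ ♙ · ♙ ♙ · ♙
♖ ♘ · ♕ ♔ ♗ ♘ ♖


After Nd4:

♜ · ♝ ♛ ♚ ♝ ♞ ♜
♟ · ♟ ♟ ♟ ♟ ♟ ♟
· · · · · · · ·
· ♟ · · · · · ·
· · · ♞ · · ♙ ·
· · · ♙ ♗ · · ·
♙ ♙ ♙ · ♙ ♙ · ♙
♖ ♘ · ♕ ♔ ♗ ♘ ♖


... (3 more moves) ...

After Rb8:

· ♜ ♝ ♛ ♚ ♝ ♞ ♜
♟ · ♟ ♟ ♟ ♟ ♟ ♟
· · · · · · · ·
· ♟ · · · · ♙ ·
· · · · · · · ♙
· ♞ · ♙ ♗ · · ·
♙ ♙ ♙ · ♙ ♙ · ·
♖ ♘ · ♕ ♔ ♗ ♘ ♖


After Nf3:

· ♜ ♝ ♛ ♚ ♝ ♞ ♜
♟ · ♟ ♟ ♟ ♟ ♟ ♟
· · · · · · · ·
· ♟ · · · · ♙ ·
· · · · · · · ♙
· ♞ · ♙ ♗ ♘ · ·
♙ ♙ ♙ · ♙ ♙ · ·
♖ ♘ · ♕ ♔ ♗ · ♖



  a b c d e f g h
  ─────────────────
8│· ♜ ♝ ♛ ♚ ♝ ♞ ♜│8
7│♟ · ♟ ♟ ♟ ♟ ♟ ♟│7
6│· · · · · · · ·│6
5│· ♟ · · · · ♙ ·│5
4│· · · · · · · ♙│4
3│· ♞ · ♙ ♗ ♘ · ·│3
2│♙ ♙ ♙ · ♙ ♙ · ·│2
1│♖ ♘ · ♕ ♔ ♗ · ♖│1
  ─────────────────
  a b c d e f g h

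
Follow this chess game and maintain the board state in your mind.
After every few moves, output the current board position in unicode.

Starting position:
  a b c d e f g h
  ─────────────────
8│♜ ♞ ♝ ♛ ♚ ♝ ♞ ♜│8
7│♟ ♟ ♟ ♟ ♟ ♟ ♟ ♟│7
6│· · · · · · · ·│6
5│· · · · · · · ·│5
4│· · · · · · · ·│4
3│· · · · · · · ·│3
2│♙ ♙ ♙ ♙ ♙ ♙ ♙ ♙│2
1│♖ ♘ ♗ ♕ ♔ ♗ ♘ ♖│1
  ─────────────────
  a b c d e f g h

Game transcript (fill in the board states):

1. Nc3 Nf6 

  a b c d e f g h
  ─────────────────
8│♜ ♞ ♝ ♛ ♚ ♝ · ♜│8
7│♟ ♟ ♟ ♟ ♟ ♟ ♟ ♟│7
6│· · · · · ♞ · ·│6
5│· · · · · · · ·│5
4│· · · · · · · ·│4
3│· · ♘ · · · · ·│3
2│♙ ♙ ♙ ♙ ♙ ♙ ♙ ♙│2
1│♖ · ♗ ♕ ♔ ♗ ♘ ♖│1
  ─────────────────
  a b c d e f g h

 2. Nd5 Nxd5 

  a b c d e f g h
  ─────────────────
8│♜ ♞ ♝ ♛ ♚ ♝ · ♜│8
7│♟ ♟ ♟ ♟ ♟ ♟ ♟ ♟│7
6│· · · · · · · ·│6
5│· · · ♞ · · · ·│5
4│· · · · · · · ·│4
3│· · · · · · · ·│3
2│♙ ♙ ♙ ♙ ♙ ♙ ♙ ♙│2
1│♖ · ♗ ♕ ♔ ♗ ♘ ♖│1
  ─────────────────
  a b c d e f g h

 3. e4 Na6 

  a b c d e f g h
  ─────────────────
8│♜ · ♝ ♛ ♚ ♝ · ♜│8
7│♟ ♟ ♟ ♟ ♟ ♟ ♟ ♟│7
6│♞ · · · · · · ·│6
5│· · · ♞ · · · ·│5
4│· · · · ♙ · · ·│4
3│· · · · · · · ·│3
2│♙ ♙ ♙ ♙ · ♙ ♙ ♙│2
1│♖ · ♗ ♕ ♔ ♗ ♘ ♖│1
  ─────────────────
  a b c d e f g h

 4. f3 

  a b c d e f g h
  ─────────────────
8│♜ · ♝ ♛ ♚ ♝ · ♜│8
7│♟ ♟ ♟ ♟ ♟ ♟ ♟ ♟│7
6│♞ · · · · · · ·│6
5│· · · ♞ · · · ·│5
4│· · · · ♙ · · ·│4
3│· · · · · ♙ · ·│3
2│♙ ♙ ♙ ♙ · · ♙ ♙│2
1│♖ · ♗ ♕ ♔ ♗ ♘ ♖│1
  ─────────────────
  a b c d e f g h


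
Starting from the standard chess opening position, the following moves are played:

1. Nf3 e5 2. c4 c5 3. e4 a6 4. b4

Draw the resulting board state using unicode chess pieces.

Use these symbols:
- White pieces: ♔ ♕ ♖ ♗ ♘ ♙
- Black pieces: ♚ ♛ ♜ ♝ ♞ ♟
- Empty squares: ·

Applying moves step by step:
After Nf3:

♜ ♞ ♝ ♛ ♚ ♝ ♞ ♜
♟ ♟ ♟ ♟ ♟ ♟ ♟ ♟
· · · · · · · ·
· · · · · · · ·
· · · · · · · ·
· · · · · ♘ · ·
♙ ♙ ♙ ♙ ♙ ♙ ♙ ♙
♖ ♘ ♗ ♕ ♔ ♗ · ♖


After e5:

♜ ♞ ♝ ♛ ♚ ♝ ♞ ♜
♟ ♟ ♟ ♟ · ♟ ♟ ♟
· · · · · · · ·
· · · · ♟ · · ·
· · · · · · · ·
· · · · · ♘ · ·
♙ ♙ ♙ ♙ ♙ ♙ ♙ ♙
♖ ♘ ♗ ♕ ♔ ♗ · ♖


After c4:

♜ ♞ ♝ ♛ ♚ ♝ ♞ ♜
♟ ♟ ♟ ♟ · ♟ ♟ ♟
· · · · · · · ·
· · · · ♟ · · ·
· · ♙ · · · · ·
· · · · · ♘ · ·
♙ ♙ · ♙ ♙ ♙ ♙ ♙
♖ ♘ ♗ ♕ ♔ ♗ · ♖


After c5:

♜ ♞ ♝ ♛ ♚ ♝ ♞ ♜
♟ ♟ · ♟ · ♟ ♟ ♟
· · · · · · · ·
· · ♟ · ♟ · · ·
· · ♙ · · · · ·
· · · · · ♘ · ·
♙ ♙ · ♙ ♙ ♙ ♙ ♙
♖ ♘ ♗ ♕ ♔ ♗ · ♖


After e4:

♜ ♞ ♝ ♛ ♚ ♝ ♞ ♜
♟ ♟ · ♟ · ♟ ♟ ♟
· · · · · · · ·
· · ♟ · ♟ · · ·
· · ♙ · ♙ · · ·
· · · · · ♘ · ·
♙ ♙ · ♙ · ♙ ♙ ♙
♖ ♘ ♗ ♕ ♔ ♗ · ♖


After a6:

♜ ♞ ♝ ♛ ♚ ♝ ♞ ♜
· ♟ · ♟ · ♟ ♟ ♟
♟ · · · · · · ·
· · ♟ · ♟ · · ·
· · ♙ · ♙ · · ·
· · · · · ♘ · ·
♙ ♙ · ♙ · ♙ ♙ ♙
♖ ♘ ♗ ♕ ♔ ♗ · ♖


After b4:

♜ ♞ ♝ ♛ ♚ ♝ ♞ ♜
· ♟ · ♟ · ♟ ♟ ♟
♟ · · · · · · ·
· · ♟ · ♟ · · ·
· ♙ ♙ · ♙ · · ·
· · · · · ♘ · ·
♙ · · ♙ · ♙ ♙ ♙
♖ ♘ ♗ ♕ ♔ ♗ · ♖



  a b c d e f g h
  ─────────────────
8│♜ ♞ ♝ ♛ ♚ ♝ ♞ ♜│8
7│· ♟ · ♟ · ♟ ♟ ♟│7
6│♟ · · · · · · ·│6
5│· · ♟ · ♟ · · ·│5
4│· ♙ ♙ · ♙ · · ·│4
3│· · · · · ♘ · ·│3
2│♙ · · ♙ · ♙ ♙ ♙│2
1│♖ ♘ ♗ ♕ ♔ ♗ · ♖│1
  ─────────────────
  a b c d e f g h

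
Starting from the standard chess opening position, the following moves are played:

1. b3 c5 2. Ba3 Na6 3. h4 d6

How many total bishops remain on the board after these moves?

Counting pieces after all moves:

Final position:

  a b c d e f g h
  ─────────────────
8│♜ · ♝ ♛ ♚ ♝ ♞ ♜│8
7│♟ ♟ · · ♟ ♟ ♟ ♟│7
6│♞ · · ♟ · · · ·│6
5│· · ♟ · · · · ·│5
4│· · · · · · · ♙│4
3│♗ ♙ · · · · · ·│3
2│♙ · ♙ ♙ ♙ ♙ ♙ ·│2
1│♖ ♘ · ♕ ♔ ♗ ♘ ♖│1
  ─────────────────
  a b c d e f g h


4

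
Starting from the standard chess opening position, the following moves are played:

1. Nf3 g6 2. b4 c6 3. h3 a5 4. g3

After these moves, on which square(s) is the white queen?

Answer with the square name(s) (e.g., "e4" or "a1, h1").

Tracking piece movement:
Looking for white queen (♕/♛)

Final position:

  a b c d e f g h
  ─────────────────
8│♜ ♞ ♝ ♛ ♚ ♝ ♞ ♜│8
7│· ♟ · ♟ ♟ ♟ · ♟│7
6│· · ♟ · · · ♟ ·│6
5│♟ · · · · · · ·│5
4│· ♙ · · · · · ·│4
3│· · · · · ♘ ♙ ♙│3
2│♙ · ♙ ♙ ♙ ♙ · ·│2
1│♖ ♘ ♗ ♕ ♔ ♗ · ♖│1
  ─────────────────
  a b c d e f g h


d1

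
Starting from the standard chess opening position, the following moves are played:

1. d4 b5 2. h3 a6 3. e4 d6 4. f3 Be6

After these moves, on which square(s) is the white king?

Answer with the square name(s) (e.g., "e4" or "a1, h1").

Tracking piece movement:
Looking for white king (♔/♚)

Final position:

  a b c d e f g h
  ─────────────────
8│♜ ♞ · ♛ ♚ ♝ ♞ ♜│8
7│· · ♟ · ♟ ♟ ♟ ♟│7
6│♟ · · ♟ ♝ · · ·│6
5│· ♟ · · · · · ·│5
4│· · · ♙ ♙ · · ·│4
3│· · · · · ♙ · ♙│3
2│♙ ♙ ♙ · · · ♙ ·│2
1│♖ ♘ ♗ ♕ ♔ ♗ ♘ ♖│1
  ─────────────────
  a b c d e f g h


e1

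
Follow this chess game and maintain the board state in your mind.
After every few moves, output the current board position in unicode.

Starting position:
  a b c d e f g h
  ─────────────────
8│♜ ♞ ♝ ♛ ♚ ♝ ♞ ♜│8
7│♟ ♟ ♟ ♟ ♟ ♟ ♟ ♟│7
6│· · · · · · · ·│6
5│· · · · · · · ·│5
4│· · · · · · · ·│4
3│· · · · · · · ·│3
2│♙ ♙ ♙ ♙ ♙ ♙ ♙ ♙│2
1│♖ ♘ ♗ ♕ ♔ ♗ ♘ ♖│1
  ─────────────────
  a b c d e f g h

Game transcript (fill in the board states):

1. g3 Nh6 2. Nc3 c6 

  a b c d e f g h
  ─────────────────
8│♜ ♞ ♝ ♛ ♚ ♝ · ♜│8
7│♟ ♟ · ♟ ♟ ♟ ♟ ♟│7
6│· · ♟ · · · · ♞│6
5│· · · · · · · ·│5
4│· · · · · · · ·│4
3│· · ♘ · · · ♙ ·│3
2│♙ ♙ ♙ ♙ ♙ ♙ · ♙│2
1│♖ · ♗ ♕ ♔ ♗ ♘ ♖│1
  ─────────────────
  a b c d e f g h

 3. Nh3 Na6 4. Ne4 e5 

  a b c d e f g h
  ─────────────────
8│♜ · ♝ ♛ ♚ ♝ · ♜│8
7│♟ ♟ · ♟ · ♟ ♟ ♟│7
6│♞ · ♟ · · · · ♞│6
5│· · · · ♟ · · ·│5
4│· · · · ♘ · · ·│4
3│· · · · · · ♙ ♘│3
2│♙ ♙ ♙ ♙ ♙ ♙ · ♙│2
1│♖ · ♗ ♕ ♔ ♗ · ♖│1
  ─────────────────
  a b c d e f g h

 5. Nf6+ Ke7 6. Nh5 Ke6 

  a b c d e f g h
  ─────────────────
8│♜ · ♝ ♛ · ♝ · ♜│8
7│♟ ♟ · ♟ · ♟ ♟ ♟│7
6│♞ · ♟ · ♚ · · ♞│6
5│· · · · ♟ · · ♘│5
4│· · · · · · · ·│4
3│· · · · · · ♙ ♘│3
2│♙ ♙ ♙ ♙ ♙ ♙ · ♙│2
1│♖ · ♗ ♕ ♔ ♗ · ♖│1
  ─────────────────
  a b c d e f g h

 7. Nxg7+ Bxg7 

  a b c d e f g h
  ─────────────────
8│♜ · ♝ ♛ · · · ♜│8
7│♟ ♟ · ♟ · ♟ ♝ ♟│7
6│♞ · ♟ · ♚ · · ♞│6
5│· · · · ♟ · · ·│5
4│· · · · · · · ·│4
3│· · · · · · ♙ ♘│3
2│♙ ♙ ♙ ♙ ♙ ♙ · ♙│2
1│♖ · ♗ ♕ ♔ ♗ · ♖│1
  ─────────────────
  a b c d e f g h


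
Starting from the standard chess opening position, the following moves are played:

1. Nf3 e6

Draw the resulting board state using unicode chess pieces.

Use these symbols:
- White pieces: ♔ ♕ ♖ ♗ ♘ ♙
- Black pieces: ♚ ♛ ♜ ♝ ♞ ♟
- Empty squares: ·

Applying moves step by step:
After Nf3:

♜ ♞ ♝ ♛ ♚ ♝ ♞ ♜
♟ ♟ ♟ ♟ ♟ ♟ ♟ ♟
· · · · · · · ·
· · · · · · · ·
· · · · · · · ·
· · · · · ♘ · ·
♙ ♙ ♙ ♙ ♙ ♙ ♙ ♙
♖ ♘ ♗ ♕ ♔ ♗ · ♖


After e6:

♜ ♞ ♝ ♛ ♚ ♝ ♞ ♜
♟ ♟ ♟ ♟ · ♟ ♟ ♟
· · · · ♟ · · ·
· · · · · · · ·
· · · · · · · ·
· · · · · ♘ · ·
♙ ♙ ♙ ♙ ♙ ♙ ♙ ♙
♖ ♘ ♗ ♕ ♔ ♗ · ♖



  a b c d e f g h
  ─────────────────
8│♜ ♞ ♝ ♛ ♚ ♝ ♞ ♜│8
7│♟ ♟ ♟ ♟ · ♟ ♟ ♟│7
6│· · · · ♟ · · ·│6
5│· · · · · · · ·│5
4│· · · · · · · ·│4
3│· · · · · ♘ · ·│3
2│♙ ♙ ♙ ♙ ♙ ♙ ♙ ♙│2
1│♖ ♘ ♗ ♕ ♔ ♗ · ♖│1
  ─────────────────
  a b c d e f g h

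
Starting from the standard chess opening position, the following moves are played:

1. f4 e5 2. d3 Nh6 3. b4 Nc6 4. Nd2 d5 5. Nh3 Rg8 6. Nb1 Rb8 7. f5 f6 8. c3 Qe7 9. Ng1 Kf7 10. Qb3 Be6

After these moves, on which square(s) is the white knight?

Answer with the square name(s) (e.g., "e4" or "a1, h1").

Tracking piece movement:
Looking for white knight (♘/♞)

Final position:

  a b c d e f g h
  ─────────────────
8│· ♜ · · · ♝ ♜ ·│8
7│♟ ♟ ♟ · ♛ ♚ ♟ ♟│7
6│· · ♞ · ♝ ♟ · ♞│6
5│· · · ♟ ♟ ♙ · ·│5
4│· ♙ · · · · · ·│4
3│· ♕ ♙ ♙ · · · ·│3
2│♙ · · · ♙ · ♙ ♙│2
1│♖ ♘ ♗ · ♔ ♗ ♘ ♖│1
  ─────────────────
  a b c d e f g h


b1, g1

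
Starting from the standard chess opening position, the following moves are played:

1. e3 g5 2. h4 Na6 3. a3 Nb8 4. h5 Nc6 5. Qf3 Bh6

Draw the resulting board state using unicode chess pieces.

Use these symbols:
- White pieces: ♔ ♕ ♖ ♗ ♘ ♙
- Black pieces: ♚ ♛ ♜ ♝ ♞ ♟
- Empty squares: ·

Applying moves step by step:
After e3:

♜ ♞ ♝ ♛ ♚ ♝ ♞ ♜
♟ ♟ ♟ ♟ ♟ ♟ ♟ ♟
· · · · · · · ·
· · · · · · · ·
· · · · · · · ·
· · · · ♙ · · ·
♙ ♙ ♙ ♙ · ♙ ♙ ♙
♖ ♘ ♗ ♕ ♔ ♗ ♘ ♖


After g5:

♜ ♞ ♝ ♛ ♚ ♝ ♞ ♜
♟ ♟ ♟ ♟ ♟ ♟ · ♟
· · · · · · · ·
· · · · · · ♟ ·
· · · · · · · ·
· · · · ♙ · · ·
♙ ♙ ♙ ♙ · ♙ ♙ ♙
♖ ♘ ♗ ♕ ♔ ♗ ♘ ♖


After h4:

♜ ♞ ♝ ♛ ♚ ♝ ♞ ♜
♟ ♟ ♟ ♟ ♟ ♟ · ♟
· · · · · · · ·
· · · · · · ♟ ·
· · · · · · · ♙
· · · · ♙ · · ·
♙ ♙ ♙ ♙ · ♙ ♙ ·
♖ ♘ ♗ ♕ ♔ ♗ ♘ ♖


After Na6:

♜ · ♝ ♛ ♚ ♝ ♞ ♜
♟ ♟ ♟ ♟ ♟ ♟ · ♟
♞ · · · · · · ·
· · · · · · ♟ ·
· · · · · · · ♙
· · · · ♙ · · ·
♙ ♙ ♙ ♙ · ♙ ♙ ·
♖ ♘ ♗ ♕ ♔ ♗ ♘ ♖


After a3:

♜ · ♝ ♛ ♚ ♝ ♞ ♜
♟ ♟ ♟ ♟ ♟ ♟ · ♟
♞ · · · · · · ·
· · · · · · ♟ ·
· · · · · · · ♙
♙ · · · ♙ · · ·
· ♙ ♙ ♙ · ♙ ♙ ·
♖ ♘ ♗ ♕ ♔ ♗ ♘ ♖


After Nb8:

♜ ♞ ♝ ♛ ♚ ♝ ♞ ♜
♟ ♟ ♟ ♟ ♟ ♟ · ♟
· · · · · · · ·
· · · · · · ♟ ·
· · · · · · · ♙
♙ · · · ♙ · · ·
· ♙ ♙ ♙ · ♙ ♙ ·
♖ ♘ ♗ ♕ ♔ ♗ ♘ ♖


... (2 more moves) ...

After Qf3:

♜ · ♝ ♛ ♚ ♝ ♞ ♜
♟ ♟ ♟ ♟ ♟ ♟ · ♟
· · ♞ · · · · ·
· · · · · · ♟ ♙
· · · · · · · ·
♙ · · · ♙ ♕ · ·
· ♙ ♙ ♙ · ♙ ♙ ·
♖ ♘ ♗ · ♔ ♗ ♘ ♖


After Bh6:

♜ · ♝ ♛ ♚ · ♞ ♜
♟ ♟ ♟ ♟ ♟ ♟ · ♟
· · ♞ · · · · ♝
· · · · · · ♟ ♙
· · · · · · · ·
♙ · · · ♙ ♕ · ·
· ♙ ♙ ♙ · ♙ ♙ ·
♖ ♘ ♗ · ♔ ♗ ♘ ♖



  a b c d e f g h
  ─────────────────
8│♜ · ♝ ♛ ♚ · ♞ ♜│8
7│♟ ♟ ♟ ♟ ♟ ♟ · ♟│7
6│· · ♞ · · · · ♝│6
5│· · · · · · ♟ ♙│5
4│· · · · · · · ·│4
3│♙ · · · ♙ ♕ · ·│3
2│· ♙ ♙ ♙ · ♙ ♙ ·│2
1│♖ ♘ ♗ · ♔ ♗ ♘ ♖│1
  ─────────────────
  a b c d e f g h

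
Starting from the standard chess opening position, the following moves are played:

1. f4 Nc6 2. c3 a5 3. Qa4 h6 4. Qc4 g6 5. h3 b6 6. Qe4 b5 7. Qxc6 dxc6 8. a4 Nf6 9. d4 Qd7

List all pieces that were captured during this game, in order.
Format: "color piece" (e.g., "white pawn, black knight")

Tracking captures:
  Qxc6: captured black knight
  dxc6: captured white queen

black knight, white queen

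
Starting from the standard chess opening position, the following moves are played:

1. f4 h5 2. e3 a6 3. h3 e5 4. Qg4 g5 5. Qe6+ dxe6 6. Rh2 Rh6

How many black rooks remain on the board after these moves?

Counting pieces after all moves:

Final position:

  a b c d e f g h
  ─────────────────
8│♜ ♞ ♝ ♛ ♚ ♝ ♞ ·│8
7│· ♟ ♟ · · ♟ · ·│7
6│♟ · · · ♟ · · ♜│6
5│· · · · ♟ · ♟ ♟│5
4│· · · · · ♙ · ·│4
3│· · · · ♙ · · ♙│3
2│♙ ♙ ♙ ♙ · · ♙ ♖│2
1│♖ ♘ ♗ · ♔ ♗ ♘ ·│1
  ─────────────────
  a b c d e f g h


2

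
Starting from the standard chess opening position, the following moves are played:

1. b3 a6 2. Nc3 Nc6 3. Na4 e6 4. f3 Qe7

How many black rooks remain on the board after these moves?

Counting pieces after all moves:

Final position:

  a b c d e f g h
  ─────────────────
8│♜ · ♝ · ♚ ♝ ♞ ♜│8
7│· ♟ ♟ ♟ ♛ ♟ ♟ ♟│7
6│♟ · ♞ · ♟ · · ·│6
5│· · · · · · · ·│5
4│♘ · · · · · · ·│4
3│· ♙ · · · ♙ · ·│3
2│♙ · ♙ ♙ ♙ · ♙ ♙│2
1│♖ · ♗ ♕ ♔ ♗ ♘ ♖│1
  ─────────────────
  a b c d e f g h


2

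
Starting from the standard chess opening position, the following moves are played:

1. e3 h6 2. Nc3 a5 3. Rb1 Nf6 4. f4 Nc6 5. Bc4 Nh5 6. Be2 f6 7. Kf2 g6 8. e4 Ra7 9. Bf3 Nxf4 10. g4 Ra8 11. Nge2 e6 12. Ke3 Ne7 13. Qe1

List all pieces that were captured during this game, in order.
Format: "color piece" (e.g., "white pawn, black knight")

Tracking captures:
  Nxf4: captured white pawn

white pawn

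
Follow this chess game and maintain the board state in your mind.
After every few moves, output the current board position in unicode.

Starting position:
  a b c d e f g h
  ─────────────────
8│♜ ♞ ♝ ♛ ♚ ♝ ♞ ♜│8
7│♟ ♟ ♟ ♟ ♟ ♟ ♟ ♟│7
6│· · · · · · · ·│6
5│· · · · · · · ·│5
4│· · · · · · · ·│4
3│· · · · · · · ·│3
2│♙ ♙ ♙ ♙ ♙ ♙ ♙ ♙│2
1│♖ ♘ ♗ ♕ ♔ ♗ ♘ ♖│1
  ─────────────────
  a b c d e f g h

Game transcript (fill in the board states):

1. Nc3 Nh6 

  a b c d e f g h
  ─────────────────
8│♜ ♞ ♝ ♛ ♚ ♝ · ♜│8
7│♟ ♟ ♟ ♟ ♟ ♟ ♟ ♟│7
6│· · · · · · · ♞│6
5│· · · · · · · ·│5
4│· · · · · · · ·│4
3│· · ♘ · · · · ·│3
2│♙ ♙ ♙ ♙ ♙ ♙ ♙ ♙│2
1│♖ · ♗ ♕ ♔ ♗ ♘ ♖│1
  ─────────────────
  a b c d e f g h

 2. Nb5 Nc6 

  a b c d e f g h
  ─────────────────
8│♜ · ♝ ♛ ♚ ♝ · ♜│8
7│♟ ♟ ♟ ♟ ♟ ♟ ♟ ♟│7
6│· · ♞ · · · · ♞│6
5│· ♘ · · · · · ·│5
4│· · · · · · · ·│4
3│· · · · · · · ·│3
2│♙ ♙ ♙ ♙ ♙ ♙ ♙ ♙│2
1│♖ · ♗ ♕ ♔ ♗ ♘ ♖│1
  ─────────────────
  a b c d e f g h

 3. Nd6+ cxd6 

  a b c d e f g h
  ─────────────────
8│♜ · ♝ ♛ ♚ ♝ · ♜│8
7│♟ ♟ · ♟ ♟ ♟ ♟ ♟│7
6│· · ♞ ♟ · · · ♞│6
5│· · · · · · · ·│5
4│· · · · · · · ·│4
3│· · · · · · · ·│3
2│♙ ♙ ♙ ♙ ♙ ♙ ♙ ♙│2
1│♖ · ♗ ♕ ♔ ♗ ♘ ♖│1
  ─────────────────
  a b c d e f g h

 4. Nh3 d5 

  a b c d e f g h
  ─────────────────
8│♜ · ♝ ♛ ♚ ♝ · ♜│8
7│♟ ♟ · ♟ ♟ ♟ ♟ ♟│7
6│· · ♞ · · · · ♞│6
5│· · · ♟ · · · ·│5
4│· · · · · · · ·│4
3│· · · · · · · ♘│3
2│♙ ♙ ♙ ♙ ♙ ♙ ♙ ♙│2
1│♖ · ♗ ♕ ♔ ♗ · ♖│1
  ─────────────────
  a b c d e f g h



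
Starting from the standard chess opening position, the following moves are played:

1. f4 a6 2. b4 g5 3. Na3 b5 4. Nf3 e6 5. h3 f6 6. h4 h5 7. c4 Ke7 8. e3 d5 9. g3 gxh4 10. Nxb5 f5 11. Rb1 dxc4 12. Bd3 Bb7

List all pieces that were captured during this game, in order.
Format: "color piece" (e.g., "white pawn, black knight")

Tracking captures:
  gxh4: captured white pawn
  Nxb5: captured black pawn
  dxc4: captured white pawn

white pawn, black pawn, white pawn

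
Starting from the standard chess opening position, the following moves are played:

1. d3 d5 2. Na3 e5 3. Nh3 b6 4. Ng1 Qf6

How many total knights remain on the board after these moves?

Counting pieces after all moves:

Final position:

  a b c d e f g h
  ─────────────────
8│♜ ♞ ♝ · ♚ ♝ ♞ ♜│8
7│♟ · ♟ · · ♟ ♟ ♟│7
6│· ♟ · · · ♛ · ·│6
5│· · · ♟ ♟ · · ·│5
4│· · · · · · · ·│4
3│♘ · · ♙ · · · ·│3
2│♙ ♙ ♙ · ♙ ♙ ♙ ♙│2
1│♖ · ♗ ♕ ♔ ♗ ♘ ♖│1
  ─────────────────
  a b c d e f g h


4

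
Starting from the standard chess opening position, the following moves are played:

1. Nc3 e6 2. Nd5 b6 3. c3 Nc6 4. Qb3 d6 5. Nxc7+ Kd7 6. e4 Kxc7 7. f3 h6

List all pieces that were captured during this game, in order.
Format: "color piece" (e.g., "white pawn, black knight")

Tracking captures:
  Nxc7+: captured black pawn
  Kxc7: captured white knight

black pawn, white knight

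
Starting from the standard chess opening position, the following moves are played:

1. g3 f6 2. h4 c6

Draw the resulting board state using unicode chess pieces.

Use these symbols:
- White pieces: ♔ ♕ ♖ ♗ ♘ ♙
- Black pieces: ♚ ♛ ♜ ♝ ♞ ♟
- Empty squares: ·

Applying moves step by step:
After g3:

♜ ♞ ♝ ♛ ♚ ♝ ♞ ♜
♟ ♟ ♟ ♟ ♟ ♟ ♟ ♟
· · · · · · · ·
· · · · · · · ·
· · · · · · · ·
· · · · · · ♙ ·
♙ ♙ ♙ ♙ ♙ ♙ · ♙
♖ ♘ ♗ ♕ ♔ ♗ ♘ ♖


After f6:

♜ ♞ ♝ ♛ ♚ ♝ ♞ ♜
♟ ♟ ♟ ♟ ♟ · ♟ ♟
· · · · · ♟ · ·
· · · · · · · ·
· · · · · · · ·
· · · · · · ♙ ·
♙ ♙ ♙ ♙ ♙ ♙ · ♙
♖ ♘ ♗ ♕ ♔ ♗ ♘ ♖


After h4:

♜ ♞ ♝ ♛ ♚ ♝ ♞ ♜
♟ ♟ ♟ ♟ ♟ · ♟ ♟
· · · · · ♟ · ·
· · · · · · · ·
· · · · · · · ♙
· · · · · · ♙ ·
♙ ♙ ♙ ♙ ♙ ♙ · ·
♖ ♘ ♗ ♕ ♔ ♗ ♘ ♖


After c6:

♜ ♞ ♝ ♛ ♚ ♝ ♞ ♜
♟ ♟ · ♟ ♟ · ♟ ♟
· · ♟ · · ♟ · ·
· · · · · · · ·
· · · · · · · ♙
· · · · · · ♙ ·
♙ ♙ ♙ ♙ ♙ ♙ · ·
♖ ♘ ♗ ♕ ♔ ♗ ♘ ♖



  a b c d e f g h
  ─────────────────
8│♜ ♞ ♝ ♛ ♚ ♝ ♞ ♜│8
7│♟ ♟ · ♟ ♟ · ♟ ♟│7
6│· · ♟ · · ♟ · ·│6
5│· · · · · · · ·│5
4│· · · · · · · ♙│4
3│· · · · · · ♙ ·│3
2│♙ ♙ ♙ ♙ ♙ ♙ · ·│2
1│♖ ♘ ♗ ♕ ♔ ♗ ♘ ♖│1
  ─────────────────
  a b c d e f g h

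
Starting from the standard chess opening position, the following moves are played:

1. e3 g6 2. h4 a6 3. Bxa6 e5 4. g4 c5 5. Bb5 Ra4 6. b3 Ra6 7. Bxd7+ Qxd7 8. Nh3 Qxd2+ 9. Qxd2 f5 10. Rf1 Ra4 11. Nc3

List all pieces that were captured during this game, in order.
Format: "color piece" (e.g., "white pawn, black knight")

Tracking captures:
  Bxa6: captured black pawn
  Bxd7+: captured black pawn
  Qxd7: captured white bishop
  Qxd2+: captured white pawn
  Qxd2: captured black queen

black pawn, black pawn, white bishop, white pawn, black queen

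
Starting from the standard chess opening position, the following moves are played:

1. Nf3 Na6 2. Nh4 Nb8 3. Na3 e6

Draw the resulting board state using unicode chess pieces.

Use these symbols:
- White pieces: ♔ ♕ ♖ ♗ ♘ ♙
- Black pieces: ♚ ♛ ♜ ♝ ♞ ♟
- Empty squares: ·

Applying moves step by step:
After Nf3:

♜ ♞ ♝ ♛ ♚ ♝ ♞ ♜
♟ ♟ ♟ ♟ ♟ ♟ ♟ ♟
· · · · · · · ·
· · · · · · · ·
· · · · · · · ·
· · · · · ♘ · ·
♙ ♙ ♙ ♙ ♙ ♙ ♙ ♙
♖ ♘ ♗ ♕ ♔ ♗ · ♖


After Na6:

♜ · ♝ ♛ ♚ ♝ ♞ ♜
♟ ♟ ♟ ♟ ♟ ♟ ♟ ♟
♞ · · · · · · ·
· · · · · · · ·
· · · · · · · ·
· · · · · ♘ · ·
♙ ♙ ♙ ♙ ♙ ♙ ♙ ♙
♖ ♘ ♗ ♕ ♔ ♗ · ♖


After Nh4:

♜ · ♝ ♛ ♚ ♝ ♞ ♜
♟ ♟ ♟ ♟ ♟ ♟ ♟ ♟
♞ · · · · · · ·
· · · · · · · ·
· · · · · · · ♘
· · · · · · · ·
♙ ♙ ♙ ♙ ♙ ♙ ♙ ♙
♖ ♘ ♗ ♕ ♔ ♗ · ♖


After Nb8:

♜ ♞ ♝ ♛ ♚ ♝ ♞ ♜
♟ ♟ ♟ ♟ ♟ ♟ ♟ ♟
· · · · · · · ·
· · · · · · · ·
· · · · · · · ♘
· · · · · · · ·
♙ ♙ ♙ ♙ ♙ ♙ ♙ ♙
♖ ♘ ♗ ♕ ♔ ♗ · ♖


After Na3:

♜ ♞ ♝ ♛ ♚ ♝ ♞ ♜
♟ ♟ ♟ ♟ ♟ ♟ ♟ ♟
· · · · · · · ·
· · · · · · · ·
· · · · · · · ♘
♘ · · · · · · ·
♙ ♙ ♙ ♙ ♙ ♙ ♙ ♙
♖ · ♗ ♕ ♔ ♗ · ♖


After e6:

♜ ♞ ♝ ♛ ♚ ♝ ♞ ♜
♟ ♟ ♟ ♟ · ♟ ♟ ♟
· · · · ♟ · · ·
· · · · · · · ·
· · · · · · · ♘
♘ · · · · · · ·
♙ ♙ ♙ ♙ ♙ ♙ ♙ ♙
♖ · ♗ ♕ ♔ ♗ · ♖



  a b c d e f g h
  ─────────────────
8│♜ ♞ ♝ ♛ ♚ ♝ ♞ ♜│8
7│♟ ♟ ♟ ♟ · ♟ ♟ ♟│7
6│· · · · ♟ · · ·│6
5│· · · · · · · ·│5
4│· · · · · · · ♘│4
3│♘ · · · · · · ·│3
2│♙ ♙ ♙ ♙ ♙ ♙ ♙ ♙│2
1│♖ · ♗ ♕ ♔ ♗ · ♖│1
  ─────────────────
  a b c d e f g h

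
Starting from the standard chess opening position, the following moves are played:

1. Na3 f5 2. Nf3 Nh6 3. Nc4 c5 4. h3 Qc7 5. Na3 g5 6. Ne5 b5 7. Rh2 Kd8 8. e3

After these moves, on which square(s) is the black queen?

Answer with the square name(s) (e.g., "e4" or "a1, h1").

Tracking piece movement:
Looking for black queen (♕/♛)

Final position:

  a b c d e f g h
  ─────────────────
8│♜ ♞ ♝ ♚ · ♝ · ♜│8
7│♟ · ♛ ♟ ♟ · · ♟│7
6│· · · · · · · ♞│6
5│· ♟ ♟ · ♘ ♟ ♟ ·│5
4│· · · · · · · ·│4
3│♘ · · · ♙ · · ♙│3
2│♙ ♙ ♙ ♙ · ♙ ♙ ♖│2
1│♖ · ♗ ♕ ♔ ♗ · ·│1
  ─────────────────
  a b c d e f g h


c7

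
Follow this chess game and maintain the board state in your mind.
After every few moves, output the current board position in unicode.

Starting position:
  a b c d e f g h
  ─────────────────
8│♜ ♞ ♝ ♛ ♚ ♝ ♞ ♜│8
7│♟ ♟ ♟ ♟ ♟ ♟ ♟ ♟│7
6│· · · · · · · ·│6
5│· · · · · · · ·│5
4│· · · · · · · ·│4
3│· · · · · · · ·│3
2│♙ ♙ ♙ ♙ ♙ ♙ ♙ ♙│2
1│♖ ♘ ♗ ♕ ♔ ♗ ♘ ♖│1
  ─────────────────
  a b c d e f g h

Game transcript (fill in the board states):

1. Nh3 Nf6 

  a b c d e f g h
  ─────────────────
8│♜ ♞ ♝ ♛ ♚ ♝ · ♜│8
7│♟ ♟ ♟ ♟ ♟ ♟ ♟ ♟│7
6│· · · · · ♞ · ·│6
5│· · · · · · · ·│5
4│· · · · · · · ·│4
3│· · · · · · · ♘│3
2│♙ ♙ ♙ ♙ ♙ ♙ ♙ ♙│2
1│♖ ♘ ♗ ♕ ♔ ♗ · ♖│1
  ─────────────────
  a b c d e f g h

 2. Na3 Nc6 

  a b c d e f g h
  ─────────────────
8│♜ · ♝ ♛ ♚ ♝ · ♜│8
7│♟ ♟ ♟ ♟ ♟ ♟ ♟ ♟│7
6│· · ♞ · · ♞ · ·│6
5│· · · · · · · ·│5
4│· · · · · · · ·│4
3│♘ · · · · · · ♘│3
2│♙ ♙ ♙ ♙ ♙ ♙ ♙ ♙│2
1│♖ · ♗ ♕ ♔ ♗ · ♖│1
  ─────────────────
  a b c d e f g h

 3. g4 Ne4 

  a b c d e f g h
  ─────────────────
8│♜ · ♝ ♛ ♚ ♝ · ♜│8
7│♟ ♟ ♟ ♟ ♟ ♟ ♟ ♟│7
6│· · ♞ · · · · ·│6
5│· · · · · · · ·│5
4│· · · · ♞ · ♙ ·│4
3│♘ · · · · · · ♘│3
2│♙ ♙ ♙ ♙ ♙ ♙ · ♙│2
1│♖ · ♗ ♕ ♔ ♗ · ♖│1
  ─────────────────
  a b c d e f g h

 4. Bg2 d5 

  a b c d e f g h
  ─────────────────
8│♜ · ♝ ♛ ♚ ♝ · ♜│8
7│♟ ♟ ♟ · ♟ ♟ ♟ ♟│7
6│· · ♞ · · · · ·│6
5│· · · ♟ · · · ·│5
4│· · · · ♞ · ♙ ·│4
3│♘ · · · · · · ♘│3
2│♙ ♙ ♙ ♙ ♙ ♙ ♗ ♙│2
1│♖ · ♗ ♕ ♔ · · ♖│1
  ─────────────────
  a b c d e f g h



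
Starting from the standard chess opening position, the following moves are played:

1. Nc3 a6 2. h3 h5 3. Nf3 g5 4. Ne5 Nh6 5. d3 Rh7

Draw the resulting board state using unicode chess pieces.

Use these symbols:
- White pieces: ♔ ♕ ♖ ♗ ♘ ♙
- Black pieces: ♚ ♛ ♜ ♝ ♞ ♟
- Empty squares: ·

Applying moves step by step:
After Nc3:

♜ ♞ ♝ ♛ ♚ ♝ ♞ ♜
♟ ♟ ♟ ♟ ♟ ♟ ♟ ♟
· · · · · · · ·
· · · · · · · ·
· · · · · · · ·
· · ♘ · · · · ·
♙ ♙ ♙ ♙ ♙ ♙ ♙ ♙
♖ · ♗ ♕ ♔ ♗ ♘ ♖


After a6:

♜ ♞ ♝ ♛ ♚ ♝ ♞ ♜
· ♟ ♟ ♟ ♟ ♟ ♟ ♟
♟ · · · · · · ·
· · · · · · · ·
· · · · · · · ·
· · ♘ · · · · ·
♙ ♙ ♙ ♙ ♙ ♙ ♙ ♙
♖ · ♗ ♕ ♔ ♗ ♘ ♖


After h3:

♜ ♞ ♝ ♛ ♚ ♝ ♞ ♜
· ♟ ♟ ♟ ♟ ♟ ♟ ♟
♟ · · · · · · ·
· · · · · · · ·
· · · · · · · ·
· · ♘ · · · · ♙
♙ ♙ ♙ ♙ ♙ ♙ ♙ ·
♖ · ♗ ♕ ♔ ♗ ♘ ♖


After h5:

♜ ♞ ♝ ♛ ♚ ♝ ♞ ♜
· ♟ ♟ ♟ ♟ ♟ ♟ ·
♟ · · · · · · ·
· · · · · · · ♟
· · · · · · · ·
· · ♘ · · · · ♙
♙ ♙ ♙ ♙ ♙ ♙ ♙ ·
♖ · ♗ ♕ ♔ ♗ ♘ ♖


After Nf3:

♜ ♞ ♝ ♛ ♚ ♝ ♞ ♜
· ♟ ♟ ♟ ♟ ♟ ♟ ·
♟ · · · · · · ·
· · · · · · · ♟
· · · · · · · ·
· · ♘ · · ♘ · ♙
♙ ♙ ♙ ♙ ♙ ♙ ♙ ·
♖ · ♗ ♕ ♔ ♗ · ♖


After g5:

♜ ♞ ♝ ♛ ♚ ♝ ♞ ♜
· ♟ ♟ ♟ ♟ ♟ · ·
♟ · · · · · · ·
· · · · · · ♟ ♟
· · · · · · · ·
· · ♘ · · ♘ · ♙
♙ ♙ ♙ ♙ ♙ ♙ ♙ ·
♖ · ♗ ♕ ♔ ♗ · ♖


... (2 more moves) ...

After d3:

♜ ♞ ♝ ♛ ♚ ♝ · ♜
· ♟ ♟ ♟ ♟ ♟ · ·
♟ · · · · · · ♞
· · · · ♘ · ♟ ♟
· · · · · · · ·
· · ♘ ♙ · · · ♙
♙ ♙ ♙ · ♙ ♙ ♙ ·
♖ · ♗ ♕ ♔ ♗ · ♖


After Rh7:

♜ ♞ ♝ ♛ ♚ ♝ · ·
· ♟ ♟ ♟ ♟ ♟ · ♜
♟ · · · · · · ♞
· · · · ♘ · ♟ ♟
· · · · · · · ·
· · ♘ ♙ · · · ♙
♙ ♙ ♙ · ♙ ♙ ♙ ·
♖ · ♗ ♕ ♔ ♗ · ♖



  a b c d e f g h
  ─────────────────
8│♜ ♞ ♝ ♛ ♚ ♝ · ·│8
7│· ♟ ♟ ♟ ♟ ♟ · ♜│7
6│♟ · · · · · · ♞│6
5│· · · · ♘ · ♟ ♟│5
4│· · · · · · · ·│4
3│· · ♘ ♙ · · · ♙│3
2│♙ ♙ ♙ · ♙ ♙ ♙ ·│2
1│♖ · ♗ ♕ ♔ ♗ · ♖│1
  ─────────────────
  a b c d e f g h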